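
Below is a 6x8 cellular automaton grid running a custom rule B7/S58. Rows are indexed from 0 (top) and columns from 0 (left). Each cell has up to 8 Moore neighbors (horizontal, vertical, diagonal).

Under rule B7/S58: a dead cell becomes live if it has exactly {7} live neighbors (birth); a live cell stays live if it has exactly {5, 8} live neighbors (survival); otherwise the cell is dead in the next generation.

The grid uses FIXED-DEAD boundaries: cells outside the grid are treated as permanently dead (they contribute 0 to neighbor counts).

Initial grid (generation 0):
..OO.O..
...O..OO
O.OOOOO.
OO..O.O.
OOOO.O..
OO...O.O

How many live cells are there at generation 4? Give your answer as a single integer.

Answer: 0

Derivation:
Simulating step by step:
Generation 0 (given above): 25 live cells
Generation 1: 4 live cells
........
...O....
.....O..
....O...
O.......
........
Generation 2: 0 live cells
........
........
........
........
........
........
Generation 3: 0 live cells
........
........
........
........
........
........
Generation 4: 0 live cells
........
........
........
........
........
........
Population at generation 4: 0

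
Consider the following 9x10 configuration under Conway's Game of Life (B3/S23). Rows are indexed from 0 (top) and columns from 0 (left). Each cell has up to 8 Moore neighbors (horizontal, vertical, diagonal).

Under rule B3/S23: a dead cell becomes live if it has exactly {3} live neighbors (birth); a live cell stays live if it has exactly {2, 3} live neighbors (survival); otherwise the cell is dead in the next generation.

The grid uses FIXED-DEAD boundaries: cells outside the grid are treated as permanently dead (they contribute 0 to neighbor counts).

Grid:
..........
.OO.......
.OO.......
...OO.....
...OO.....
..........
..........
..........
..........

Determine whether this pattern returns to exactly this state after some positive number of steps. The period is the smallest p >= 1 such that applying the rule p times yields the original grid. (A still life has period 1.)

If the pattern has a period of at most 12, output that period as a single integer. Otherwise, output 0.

Answer: 2

Derivation:
Simulating and comparing each generation to the original:
Gen 0 (original, given above): 8 live cells
Gen 1: 6 live cells, differs from original
Gen 2: 8 live cells, MATCHES original -> period = 2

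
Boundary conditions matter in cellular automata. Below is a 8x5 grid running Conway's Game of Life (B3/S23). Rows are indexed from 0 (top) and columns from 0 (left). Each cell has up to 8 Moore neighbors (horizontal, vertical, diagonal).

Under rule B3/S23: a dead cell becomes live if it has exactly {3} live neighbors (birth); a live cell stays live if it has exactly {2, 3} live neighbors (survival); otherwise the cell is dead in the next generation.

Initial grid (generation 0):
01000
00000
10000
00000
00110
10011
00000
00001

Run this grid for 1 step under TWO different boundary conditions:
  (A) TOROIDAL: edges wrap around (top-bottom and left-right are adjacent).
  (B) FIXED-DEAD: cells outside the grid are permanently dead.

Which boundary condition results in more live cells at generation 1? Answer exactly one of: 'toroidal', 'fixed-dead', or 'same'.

Answer: fixed-dead

Derivation:
Under TOROIDAL boundary, generation 1:
00000
00000
00000
00000
00110
00111
10010
00000
Population = 7

Under FIXED-DEAD boundary, generation 1:
00000
00000
00000
00000
00111
00111
00011
00000
Population = 8

Comparison: toroidal=7, fixed-dead=8 -> fixed-dead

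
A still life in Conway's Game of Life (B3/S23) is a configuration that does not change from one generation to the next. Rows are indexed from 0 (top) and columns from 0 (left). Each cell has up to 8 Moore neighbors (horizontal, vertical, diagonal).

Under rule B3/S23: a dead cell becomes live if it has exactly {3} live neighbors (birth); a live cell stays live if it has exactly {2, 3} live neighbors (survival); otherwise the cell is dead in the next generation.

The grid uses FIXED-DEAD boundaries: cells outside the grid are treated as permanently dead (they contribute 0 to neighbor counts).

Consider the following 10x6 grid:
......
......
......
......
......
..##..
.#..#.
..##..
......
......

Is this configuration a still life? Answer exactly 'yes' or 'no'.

Answer: yes

Derivation:
Compute generation 1 and compare to generation 0 (given above):
Generation 1:
......
......
......
......
......
..##..
.#..#.
..##..
......
......
The grids are IDENTICAL -> still life.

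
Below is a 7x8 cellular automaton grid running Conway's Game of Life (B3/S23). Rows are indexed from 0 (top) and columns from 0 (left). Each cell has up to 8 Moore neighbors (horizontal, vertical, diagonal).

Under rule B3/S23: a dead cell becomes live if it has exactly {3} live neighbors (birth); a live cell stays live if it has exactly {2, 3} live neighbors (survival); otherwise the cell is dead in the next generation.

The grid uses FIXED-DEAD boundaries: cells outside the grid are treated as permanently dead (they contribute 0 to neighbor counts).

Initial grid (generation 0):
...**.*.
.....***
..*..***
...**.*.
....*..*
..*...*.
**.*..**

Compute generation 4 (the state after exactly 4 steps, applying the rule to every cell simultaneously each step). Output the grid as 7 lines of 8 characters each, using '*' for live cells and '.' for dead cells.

Simulating step by step:
Generation 0 (given above): 22 live cells
Generation 1: 19 live cells
....*.**
...*....
...*....
...**...
....*.**
.***.**.
.**...**
Generation 2: 17 live cells
........
...**...
..**....
...***..
......**
.*.**...
.*.*.***
Generation 3: 17 live cells
........
..***...
..*..*..
..*****.
..*...*.
...**...
...*.**.
Generation 4: 18 live cells
(generation 4 grid is the final answer)

Answer: ...*....
..***...
.*....*.
.**.*.*.
..*...*.
..***.*.
...*.*..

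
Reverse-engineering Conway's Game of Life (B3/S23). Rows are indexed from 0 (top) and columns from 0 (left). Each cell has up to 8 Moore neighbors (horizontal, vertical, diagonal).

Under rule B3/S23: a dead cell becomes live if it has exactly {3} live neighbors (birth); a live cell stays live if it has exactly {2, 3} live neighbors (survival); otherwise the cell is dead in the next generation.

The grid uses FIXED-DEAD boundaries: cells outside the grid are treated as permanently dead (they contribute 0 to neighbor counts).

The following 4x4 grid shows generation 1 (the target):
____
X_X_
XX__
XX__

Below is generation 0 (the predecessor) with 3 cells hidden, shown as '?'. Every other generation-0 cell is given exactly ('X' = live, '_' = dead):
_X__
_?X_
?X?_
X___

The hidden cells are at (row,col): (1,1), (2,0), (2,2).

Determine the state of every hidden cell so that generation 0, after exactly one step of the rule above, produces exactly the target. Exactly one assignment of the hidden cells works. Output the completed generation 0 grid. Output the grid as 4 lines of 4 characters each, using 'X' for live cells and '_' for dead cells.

Hidden generation-0 cells (in order): (1,1), (2,0), (2,2).
A hidden cell only influences target cells in its own 3x3 neighborhood. Try each of the 2^3 = 8 assignments, step the completed generation 0 forward once under B3/S23, and compare with the target:
  (1,1)=_ (2,0)=_ (2,2)=_ -> step gives (1,0)='_' but target has 'X' -> reject
  (1,1)=_ (2,0)=_ (2,2)=X -> step gives (1,0)='_' but target has 'X' -> reject
  (1,1)=_ (2,0)=X (2,2)=_ -> step reproduces the target at every cell -> ACCEPT
  (1,1)=_ (2,0)=X (2,2)=X -> step gives (2,1)='_' but target has 'X' -> reject
  (1,1)=X (2,0)=_ (2,2)=_ -> step gives (0,1)='X' but target has '_' -> reject
  (1,1)=X (2,0)=_ (2,2)=X -> step gives (0,1)='X' but target has '_' -> reject
  (1,1)=X (2,0)=X (2,2)=_ -> step gives (0,1)='X' but target has '_' -> reject
  (1,1)=X (2,0)=X (2,2)=X -> step gives (0,1)='X' but target has '_' -> reject
Unique solution: (1,1)=dead, (2,0)=live, (2,2)=dead.
Check: live-neighbor counts of every cell in the completed generation 0:
1121
3421
2321
2310
Applying B3/S23 to generation 0 with these counts gives:
____
X_X_
XX__
XX__
which matches the target exactly.

Answer: _X__
__X_
XX__
X___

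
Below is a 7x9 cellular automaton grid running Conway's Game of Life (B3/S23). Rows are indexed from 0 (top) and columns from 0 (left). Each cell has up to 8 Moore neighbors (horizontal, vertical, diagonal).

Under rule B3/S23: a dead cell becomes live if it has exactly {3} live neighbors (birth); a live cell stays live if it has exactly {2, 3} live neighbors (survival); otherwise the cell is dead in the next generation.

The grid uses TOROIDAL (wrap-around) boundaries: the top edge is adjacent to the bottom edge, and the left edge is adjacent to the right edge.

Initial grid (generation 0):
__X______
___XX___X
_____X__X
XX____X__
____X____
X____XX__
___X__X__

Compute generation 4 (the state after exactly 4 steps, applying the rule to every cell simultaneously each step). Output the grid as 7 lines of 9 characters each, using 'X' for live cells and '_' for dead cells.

Answer: ___X_____
____XX_XX
XXXX_X_XX
___X_____
XX_______
_______XX
___X_XX__

Derivation:
Simulating step by step:
Generation 0 (given above): 15 live cells
Generation 1: 18 live cells
__X_X____
___XX____
____XX_XX
X____X___
XX____X__
____XXX__
_____XX__
Generation 2: 18 live cells
____X____
_________
___X_XX_X
XX__XX_X_
XX__X_X__
____X__X_
___X__X__
Generation 3: 24 live cells
_________
____XX___
X____XXXX
_XXX___X_
XX_XX_XX_
___XX_XX_
___XXX___
Generation 4: 20 live cells
(generation 4 grid is the final answer)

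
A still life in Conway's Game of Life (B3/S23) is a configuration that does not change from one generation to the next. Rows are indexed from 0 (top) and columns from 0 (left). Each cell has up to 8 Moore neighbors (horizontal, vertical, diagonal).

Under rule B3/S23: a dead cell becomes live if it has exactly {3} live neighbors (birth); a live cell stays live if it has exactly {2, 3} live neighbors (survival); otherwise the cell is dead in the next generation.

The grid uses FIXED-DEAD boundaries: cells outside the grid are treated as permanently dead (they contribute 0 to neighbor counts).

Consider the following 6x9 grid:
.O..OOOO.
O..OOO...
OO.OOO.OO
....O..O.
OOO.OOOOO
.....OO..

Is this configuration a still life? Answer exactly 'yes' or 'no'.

Compute generation 1 and compare to generation 0 (given above):
Generation 1:
...O..O..
O.......O
OOO....OO
.........
.O.OO...O
.O..O....
Cell (0,1) differs: gen0=1 vs gen1=0 -> NOT a still life.

Answer: no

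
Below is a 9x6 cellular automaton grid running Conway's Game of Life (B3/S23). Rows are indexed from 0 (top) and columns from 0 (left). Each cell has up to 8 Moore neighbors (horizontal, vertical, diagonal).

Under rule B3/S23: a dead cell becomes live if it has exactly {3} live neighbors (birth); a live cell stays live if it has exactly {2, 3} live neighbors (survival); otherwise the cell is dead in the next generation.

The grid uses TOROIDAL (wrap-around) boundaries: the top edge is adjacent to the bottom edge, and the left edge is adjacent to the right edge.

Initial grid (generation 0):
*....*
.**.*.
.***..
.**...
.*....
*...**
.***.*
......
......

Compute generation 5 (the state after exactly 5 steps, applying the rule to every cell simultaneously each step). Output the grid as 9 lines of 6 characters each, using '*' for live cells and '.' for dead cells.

Simulating step by step:
Generation 0 (given above): 18 live cells
Generation 1: 19 live cells
**...*
....**
*.....
*..*..
.**..*
...***
.***.*
..*...
......
Generation 2: 22 live cells
*...**
.*..*.
*...*.
*.*..*
.**..*
.....*
**...*
.***..
**....
Generation 3: 23 live cells
....*.
.*.**.
*..**.
..***.
.**.**
..*.**
.*..**
.....*
...**.
Generation 4: 15 live cells
..*..*
..*...
.*....
*.....
**....
..*...
...*..
*..*.*
...***
Generation 5: 19 live cells
(generation 5 grid is the final answer)

Answer: ..*..*
.**...
.*....
*.....
**....
.**...
..***.
*.**.*
..**..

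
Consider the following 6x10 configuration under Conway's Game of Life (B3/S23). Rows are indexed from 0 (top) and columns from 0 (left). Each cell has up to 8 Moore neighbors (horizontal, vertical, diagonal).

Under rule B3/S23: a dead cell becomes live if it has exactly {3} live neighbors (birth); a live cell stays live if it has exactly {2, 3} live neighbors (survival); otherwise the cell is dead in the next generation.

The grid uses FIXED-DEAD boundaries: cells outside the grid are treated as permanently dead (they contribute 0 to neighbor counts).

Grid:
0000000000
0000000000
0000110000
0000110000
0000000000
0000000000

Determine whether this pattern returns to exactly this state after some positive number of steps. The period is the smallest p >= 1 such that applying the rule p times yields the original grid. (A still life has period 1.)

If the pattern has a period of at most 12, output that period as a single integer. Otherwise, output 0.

Answer: 1

Derivation:
Simulating and comparing each generation to the original:
Gen 0 (original, given above): 4 live cells
Gen 1: 4 live cells, MATCHES original -> period = 1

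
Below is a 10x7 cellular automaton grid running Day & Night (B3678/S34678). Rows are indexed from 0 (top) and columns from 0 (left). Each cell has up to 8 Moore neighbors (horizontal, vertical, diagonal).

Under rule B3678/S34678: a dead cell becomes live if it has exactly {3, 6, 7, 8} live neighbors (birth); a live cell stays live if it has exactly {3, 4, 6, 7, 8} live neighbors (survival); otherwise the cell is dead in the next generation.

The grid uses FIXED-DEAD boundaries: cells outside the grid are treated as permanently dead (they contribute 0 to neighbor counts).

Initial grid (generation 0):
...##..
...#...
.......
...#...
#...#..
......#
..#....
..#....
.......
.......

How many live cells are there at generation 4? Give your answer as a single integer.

Answer: 0

Derivation:
Simulating step by step:
Generation 0 (given above): 9 live cells
Generation 1: 1 live cells
.......
....#..
.......
.......
.......
.......
.......
.......
.......
.......
Generation 2: 0 live cells
.......
.......
.......
.......
.......
.......
.......
.......
.......
.......
Generation 3: 0 live cells
.......
.......
.......
.......
.......
.......
.......
.......
.......
.......
Generation 4: 0 live cells
.......
.......
.......
.......
.......
.......
.......
.......
.......
.......
Population at generation 4: 0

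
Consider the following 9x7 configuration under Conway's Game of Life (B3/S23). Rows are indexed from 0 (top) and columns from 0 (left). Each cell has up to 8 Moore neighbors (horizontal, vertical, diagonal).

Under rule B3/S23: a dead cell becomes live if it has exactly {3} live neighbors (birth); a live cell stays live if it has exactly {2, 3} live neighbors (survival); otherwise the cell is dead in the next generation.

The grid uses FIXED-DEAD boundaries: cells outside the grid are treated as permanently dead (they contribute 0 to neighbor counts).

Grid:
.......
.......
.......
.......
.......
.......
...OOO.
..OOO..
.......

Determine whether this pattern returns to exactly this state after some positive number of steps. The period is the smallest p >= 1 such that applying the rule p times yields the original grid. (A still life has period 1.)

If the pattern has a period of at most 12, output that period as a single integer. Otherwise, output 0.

Simulating and comparing each generation to the original:
Gen 0 (original, given above): 6 live cells
Gen 1: 6 live cells, differs from original
Gen 2: 6 live cells, MATCHES original -> period = 2

Answer: 2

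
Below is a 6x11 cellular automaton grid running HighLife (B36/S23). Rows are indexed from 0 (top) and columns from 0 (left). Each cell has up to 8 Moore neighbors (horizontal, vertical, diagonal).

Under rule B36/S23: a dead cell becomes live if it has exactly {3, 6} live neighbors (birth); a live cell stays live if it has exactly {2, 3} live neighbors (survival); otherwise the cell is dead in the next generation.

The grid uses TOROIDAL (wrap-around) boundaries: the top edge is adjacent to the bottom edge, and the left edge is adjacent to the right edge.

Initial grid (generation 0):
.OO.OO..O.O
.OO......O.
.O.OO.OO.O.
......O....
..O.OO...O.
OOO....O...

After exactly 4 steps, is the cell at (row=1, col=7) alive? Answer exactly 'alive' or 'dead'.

Answer: dead

Derivation:
Simulating step by step:
Generation 0 (given above): 24 live cells
Generation 1: 26 live cells
........OOO
......OO.OO
.O.O.OOOO..
..O...OOO..
..OO.OO....
O.....O.OOO
Generation 2: 19 live cells
......O....
O....O..O.O
..O..O.....
.O......O..
.OOO.O.O..O
O....OO.O..
Generation 3: 26 live cells
O.....O..OO
.....OO....
OO.......O.
OO.OO.O....
.OO.OO.OOO.
OOO.OO.....
Generation 4: 26 live cells
O...O.O...O
.O...OO..O.
OOO.O.O...O
...OO.OO.O.
...O...OO.O
..O.O..O...

Cell (1,7) at generation 4: 0 -> dead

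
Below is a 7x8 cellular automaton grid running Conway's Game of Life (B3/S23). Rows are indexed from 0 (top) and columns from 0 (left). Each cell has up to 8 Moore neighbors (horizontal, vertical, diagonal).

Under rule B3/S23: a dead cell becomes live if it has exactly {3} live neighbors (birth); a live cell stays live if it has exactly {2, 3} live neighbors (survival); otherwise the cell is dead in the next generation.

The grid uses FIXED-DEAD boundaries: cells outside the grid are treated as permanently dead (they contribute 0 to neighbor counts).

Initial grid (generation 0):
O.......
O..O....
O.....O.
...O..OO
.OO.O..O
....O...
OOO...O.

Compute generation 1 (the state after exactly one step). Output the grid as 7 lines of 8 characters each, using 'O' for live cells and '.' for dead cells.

Simulating step by step:
Generation 0 (given above): 17 live cells
Generation 1: 18 live cells
(generation 1 grid is the final answer)

Answer: ........
OO......
......OO
.OOO.OOO
..O.OOOO
O....O..
.O......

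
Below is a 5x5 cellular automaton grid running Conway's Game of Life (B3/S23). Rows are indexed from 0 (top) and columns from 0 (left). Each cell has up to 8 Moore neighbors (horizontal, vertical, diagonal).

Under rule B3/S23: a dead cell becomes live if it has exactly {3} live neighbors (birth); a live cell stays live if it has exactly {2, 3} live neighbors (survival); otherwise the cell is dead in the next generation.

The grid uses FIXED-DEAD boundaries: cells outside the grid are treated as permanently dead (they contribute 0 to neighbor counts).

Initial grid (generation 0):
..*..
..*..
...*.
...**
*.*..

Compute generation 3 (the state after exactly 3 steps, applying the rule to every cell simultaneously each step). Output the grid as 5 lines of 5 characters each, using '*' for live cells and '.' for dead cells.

Answer: .....
.....
.....
..**.
...*.

Derivation:
Simulating step by step:
Generation 0 (given above): 7 live cells
Generation 1: 9 live cells
.....
..**.
..***
..***
...*.
Generation 2: 6 live cells
.....
..*.*
.*...
.....
..***
Generation 3: 3 live cells
(generation 3 grid is the final answer)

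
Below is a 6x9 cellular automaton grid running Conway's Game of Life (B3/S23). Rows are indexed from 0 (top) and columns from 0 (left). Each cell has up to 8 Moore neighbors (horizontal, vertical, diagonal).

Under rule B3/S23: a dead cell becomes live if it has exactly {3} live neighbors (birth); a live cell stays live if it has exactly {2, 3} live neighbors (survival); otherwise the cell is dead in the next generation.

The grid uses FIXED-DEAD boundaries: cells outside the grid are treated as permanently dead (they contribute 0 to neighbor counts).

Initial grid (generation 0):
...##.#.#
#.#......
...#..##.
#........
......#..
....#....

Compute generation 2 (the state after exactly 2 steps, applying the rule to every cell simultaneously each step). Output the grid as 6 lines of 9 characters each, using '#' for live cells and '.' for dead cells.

Answer: ...###...
..####...
.......#.
.........
.........
.........

Derivation:
Simulating step by step:
Generation 0 (given above): 12 live cells
Generation 1: 8 live cells
...#.....
..#.###..
.#.......
......##.
.........
.........
Generation 2: 8 live cells
(generation 2 grid is the final answer)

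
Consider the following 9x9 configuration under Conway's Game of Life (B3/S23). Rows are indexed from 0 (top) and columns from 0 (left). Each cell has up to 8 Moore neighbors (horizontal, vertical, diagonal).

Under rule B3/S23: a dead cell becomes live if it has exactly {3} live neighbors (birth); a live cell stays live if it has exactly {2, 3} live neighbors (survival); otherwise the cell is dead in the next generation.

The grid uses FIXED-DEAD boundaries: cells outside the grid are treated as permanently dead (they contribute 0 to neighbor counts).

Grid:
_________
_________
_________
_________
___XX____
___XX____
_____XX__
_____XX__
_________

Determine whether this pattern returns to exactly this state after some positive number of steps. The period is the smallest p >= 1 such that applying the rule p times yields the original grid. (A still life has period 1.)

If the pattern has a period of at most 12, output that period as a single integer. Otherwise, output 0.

Answer: 2

Derivation:
Simulating and comparing each generation to the original:
Gen 0 (original, given above): 8 live cells
Gen 1: 6 live cells, differs from original
Gen 2: 8 live cells, MATCHES original -> period = 2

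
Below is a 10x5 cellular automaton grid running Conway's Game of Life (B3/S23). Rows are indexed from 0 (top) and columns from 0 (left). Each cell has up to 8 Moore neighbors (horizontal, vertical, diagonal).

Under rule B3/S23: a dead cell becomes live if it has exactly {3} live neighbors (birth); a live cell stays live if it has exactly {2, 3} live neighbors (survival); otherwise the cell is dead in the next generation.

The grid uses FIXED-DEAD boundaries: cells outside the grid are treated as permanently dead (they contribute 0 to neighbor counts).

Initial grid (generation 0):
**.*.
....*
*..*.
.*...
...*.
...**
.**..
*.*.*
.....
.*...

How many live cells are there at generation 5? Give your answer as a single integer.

Simulating step by step:
Generation 0 (given above): 16 live cells
Generation 1: 17 live cells
.....
*****
.....
..*..
..***
...**
.**.*
..**.
.*...
.....
Generation 2: 14 live cells
.***.
.***.
.....
..*..
..*.*
.*...
.*..*
...*.
..*..
.....
Generation 3: 16 live cells
.*.*.
.*.*.
.*.*.
...*.
.***.
.***.
..*..
..**.
.....
.....
Generation 4: 13 live cells
.....
**.**
...**
.*.**
.*..*
.....
.....
..**.
.....
.....
Generation 5: 8 live cells
.....
..***
**...
.....
..***
.....
.....
.....
.....
.....
Population at generation 5: 8

Answer: 8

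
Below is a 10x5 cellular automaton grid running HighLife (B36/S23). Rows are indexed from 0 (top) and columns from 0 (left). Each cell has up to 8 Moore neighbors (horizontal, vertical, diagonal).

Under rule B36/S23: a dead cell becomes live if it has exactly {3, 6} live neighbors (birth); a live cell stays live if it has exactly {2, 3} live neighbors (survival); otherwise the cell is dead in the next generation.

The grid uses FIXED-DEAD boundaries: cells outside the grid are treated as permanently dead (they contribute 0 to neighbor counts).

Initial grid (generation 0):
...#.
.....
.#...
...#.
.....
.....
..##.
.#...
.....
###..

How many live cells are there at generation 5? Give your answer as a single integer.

Answer: 3

Derivation:
Simulating step by step:
Generation 0 (given above): 9 live cells
Generation 1: 5 live cells
.....
.....
.....
.....
.....
.....
..#..
..#..
#.#..
.#...
Generation 2: 4 live cells
.....
.....
.....
.....
.....
.....
.....
..##.
..#..
.#...
Generation 3: 5 live cells
.....
.....
.....
.....
.....
.....
.....
..##.
.###.
.....
Generation 4: 5 live cells
.....
.....
.....
.....
.....
.....
.....
.#.#.
.#.#.
..#..
Generation 5: 3 live cells
.....
.....
.....
.....
.....
.....
.....
.....
.#.#.
..#..
Population at generation 5: 3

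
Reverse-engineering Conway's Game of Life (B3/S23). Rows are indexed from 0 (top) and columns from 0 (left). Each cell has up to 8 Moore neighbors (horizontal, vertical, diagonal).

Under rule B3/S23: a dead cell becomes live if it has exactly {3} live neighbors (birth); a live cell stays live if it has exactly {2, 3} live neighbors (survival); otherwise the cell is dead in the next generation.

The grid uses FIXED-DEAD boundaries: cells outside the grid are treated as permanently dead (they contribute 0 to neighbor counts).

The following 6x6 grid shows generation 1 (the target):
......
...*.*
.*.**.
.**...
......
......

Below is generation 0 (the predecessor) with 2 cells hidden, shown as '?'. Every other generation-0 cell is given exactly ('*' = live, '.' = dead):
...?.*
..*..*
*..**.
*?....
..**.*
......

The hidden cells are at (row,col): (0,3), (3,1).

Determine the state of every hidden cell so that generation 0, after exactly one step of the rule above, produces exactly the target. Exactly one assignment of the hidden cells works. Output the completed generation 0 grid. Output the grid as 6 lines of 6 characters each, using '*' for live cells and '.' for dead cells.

Hidden generation-0 cells (in order): (0,3), (3,1).
A hidden cell only influences target cells in its own 3x3 neighborhood. Try each of the 2^2 = 4 assignments, step the completed generation 0 forward once under B3/S23, and compare with the target:
  (0,3)=. (3,1)=. -> step reproduces the target at every cell -> ACCEPT
  (0,3)=. (3,1)=* -> step gives (2,0)='*' but target has '.' -> reject
  (0,3)=* (3,1)=. -> step gives (0,4)='*' but target has '.' -> reject
  (0,3)=* (3,1)=* -> step gives (0,4)='*' but target has '.' -> reject
Unique solution: (0,3)=dead, (3,1)=dead.
Check: live-neighbor counts of every cell in the completed generation 0:
011121
121342
132222
133442
121120
012221
Applying B3/S23 to generation 0 with these counts gives:
......
...*.*
.*.**.
.**...
......
......
which matches the target exactly.

Answer: .....*
..*..*
*..**.
*.....
..**.*
......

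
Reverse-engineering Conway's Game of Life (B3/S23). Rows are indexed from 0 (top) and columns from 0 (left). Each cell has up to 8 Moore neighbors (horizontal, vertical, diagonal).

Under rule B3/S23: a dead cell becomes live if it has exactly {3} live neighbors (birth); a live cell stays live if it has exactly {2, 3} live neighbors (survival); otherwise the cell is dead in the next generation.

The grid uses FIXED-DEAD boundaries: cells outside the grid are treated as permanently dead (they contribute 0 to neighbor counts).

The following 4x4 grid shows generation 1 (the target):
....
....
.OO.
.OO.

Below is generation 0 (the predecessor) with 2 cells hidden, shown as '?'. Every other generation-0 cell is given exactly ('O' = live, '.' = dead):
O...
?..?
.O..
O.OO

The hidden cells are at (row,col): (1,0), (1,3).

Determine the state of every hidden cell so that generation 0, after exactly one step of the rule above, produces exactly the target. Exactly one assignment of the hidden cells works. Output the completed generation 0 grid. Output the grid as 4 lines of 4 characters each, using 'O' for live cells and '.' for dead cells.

Hidden generation-0 cells (in order): (1,0), (1,3).
A hidden cell only influences target cells in its own 3x3 neighborhood. Try each of the 2^2 = 4 assignments, step the completed generation 0 forward once under B3/S23, and compare with the target:
  (1,0)=. (1,3)=. -> step reproduces the target at every cell -> ACCEPT
  (1,0)=. (1,3)=O -> step gives (2,2)='.' but target has 'O' -> reject
  (1,0)=O (1,3)=. -> step gives (1,0)='O' but target has '.' -> reject
  (1,0)=O (1,3)=O -> step gives (1,0)='O' but target has '.' -> reject
Unique solution: (1,0)=dead, (1,3)=dead.
Check: live-neighbor counts of every cell in the completed generation 0:
0100
2210
2232
1321
Applying B3/S23 to generation 0 with these counts gives:
....
....
.OO.
.OO.
which matches the target exactly.

Answer: O...
....
.O..
O.OO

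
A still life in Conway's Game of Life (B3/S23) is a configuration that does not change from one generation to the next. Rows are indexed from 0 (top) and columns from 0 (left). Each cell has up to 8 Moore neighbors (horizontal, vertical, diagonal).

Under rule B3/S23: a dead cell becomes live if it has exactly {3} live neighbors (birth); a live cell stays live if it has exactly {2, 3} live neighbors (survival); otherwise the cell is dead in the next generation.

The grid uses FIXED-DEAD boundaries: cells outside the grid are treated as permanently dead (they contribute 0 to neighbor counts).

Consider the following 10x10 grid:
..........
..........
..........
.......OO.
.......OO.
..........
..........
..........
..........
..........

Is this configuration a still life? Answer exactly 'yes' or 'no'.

Compute generation 1 and compare to generation 0 (given above):
Generation 1:
..........
..........
..........
.......OO.
.......OO.
..........
..........
..........
..........
..........
The grids are IDENTICAL -> still life.

Answer: yes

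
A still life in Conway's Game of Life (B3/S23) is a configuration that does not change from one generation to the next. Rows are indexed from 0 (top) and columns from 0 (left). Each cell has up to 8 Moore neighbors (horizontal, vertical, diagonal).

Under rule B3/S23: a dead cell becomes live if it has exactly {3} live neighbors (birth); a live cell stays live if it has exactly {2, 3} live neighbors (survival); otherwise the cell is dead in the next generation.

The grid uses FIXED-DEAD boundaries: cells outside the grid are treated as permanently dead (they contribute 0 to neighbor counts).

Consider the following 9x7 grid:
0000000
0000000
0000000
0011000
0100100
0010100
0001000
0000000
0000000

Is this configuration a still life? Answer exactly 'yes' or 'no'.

Answer: yes

Derivation:
Compute generation 1 and compare to generation 0 (given above):
Generation 1:
0000000
0000000
0000000
0011000
0100100
0010100
0001000
0000000
0000000
The grids are IDENTICAL -> still life.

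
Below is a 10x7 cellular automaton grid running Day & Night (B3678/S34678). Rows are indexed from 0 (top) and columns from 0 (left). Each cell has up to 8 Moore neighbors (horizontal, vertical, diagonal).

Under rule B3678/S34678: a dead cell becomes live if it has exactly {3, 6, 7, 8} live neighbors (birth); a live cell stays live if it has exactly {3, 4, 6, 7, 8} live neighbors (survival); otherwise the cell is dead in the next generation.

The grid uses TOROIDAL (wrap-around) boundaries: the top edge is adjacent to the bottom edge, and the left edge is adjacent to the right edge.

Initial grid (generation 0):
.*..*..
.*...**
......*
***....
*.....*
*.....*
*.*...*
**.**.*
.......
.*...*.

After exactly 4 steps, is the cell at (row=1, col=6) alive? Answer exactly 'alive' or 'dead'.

Simulating step by step:
Generation 0 (given above): 23 live cells
Generation 1: 22 live cells
..*...*
.....*.
..*..**
**.....
......*
.....*.
*..*...
***..**
.**.***
.......
Generation 2: 24 live cells
.......
.....*.
**....*
*....*.
*......
......*
*.*.**.
..*..*.
.***.**
****..*
Generation 3: 30 live cells
***...*
*.....*
*....**
*......
.......
**...**
.*.*.*.
*.*..*.
..**.**
**.****
Generation 4: 28 live cells
*.***.*
*.....*
**.....
.......
.*.....
*.*.*.*
.*...**
..*..*.
..***.*
*.***.*

Cell (1,6) at generation 4: 1 -> alive

Answer: alive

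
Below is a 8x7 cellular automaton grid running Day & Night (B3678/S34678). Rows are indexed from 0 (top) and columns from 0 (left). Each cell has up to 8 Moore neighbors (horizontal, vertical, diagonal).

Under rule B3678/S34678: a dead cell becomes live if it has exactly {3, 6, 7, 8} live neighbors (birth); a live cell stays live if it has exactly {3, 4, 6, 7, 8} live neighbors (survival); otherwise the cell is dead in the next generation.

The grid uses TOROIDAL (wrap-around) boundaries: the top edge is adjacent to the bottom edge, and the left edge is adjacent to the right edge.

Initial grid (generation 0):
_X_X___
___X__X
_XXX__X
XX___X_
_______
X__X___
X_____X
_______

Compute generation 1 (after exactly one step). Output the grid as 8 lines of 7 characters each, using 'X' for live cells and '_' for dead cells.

Simulating step by step:
Generation 0 (given above): 15 live cells
Generation 1: 18 live cells
(generation 1 grid is the final answer)

Answer: __X____
_XXXX__
_XX_XXX
XX____X
XX____X
______X
_______
X______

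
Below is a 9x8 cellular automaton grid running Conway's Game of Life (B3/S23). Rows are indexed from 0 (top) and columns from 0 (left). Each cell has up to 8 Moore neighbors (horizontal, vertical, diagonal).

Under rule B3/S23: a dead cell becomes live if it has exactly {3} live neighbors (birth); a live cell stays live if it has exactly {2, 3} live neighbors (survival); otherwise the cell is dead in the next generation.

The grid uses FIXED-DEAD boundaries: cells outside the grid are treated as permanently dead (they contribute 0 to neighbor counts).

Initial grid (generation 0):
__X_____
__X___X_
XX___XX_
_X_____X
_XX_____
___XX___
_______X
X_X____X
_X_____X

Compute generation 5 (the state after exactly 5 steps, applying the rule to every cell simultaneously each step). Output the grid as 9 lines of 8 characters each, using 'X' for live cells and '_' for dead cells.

Answer: _____X__
_____XX_
XX___X_X
X______X
XX____XX
XX_XXXX_
__XXX___
___X____
________

Derivation:
Simulating step by step:
Generation 0 (given above): 19 live cells
Generation 1: 20 live cells
________
__X__XX_
XXX__XXX
______X_
_XXX____
__XX____
___X____
_X____XX
_X______
Generation 2: 17 live cells
________
__X__X_X
_XX____X
X__X_XXX
_X_X____
_X__X___
___X____
__X_____
________
Generation 3: 23 live cells
________
_XX___X_
_XXXXX_X
X__XX_XX
XX_X_XX_
___XX___
__XX____
________
________
Generation 4: 17 live cells
________
_X__XXX_
X______X
X______X
XX____XX
_X___X__
__XXX___
________
________
Generation 5: 23 live cells
(generation 5 grid is the final answer)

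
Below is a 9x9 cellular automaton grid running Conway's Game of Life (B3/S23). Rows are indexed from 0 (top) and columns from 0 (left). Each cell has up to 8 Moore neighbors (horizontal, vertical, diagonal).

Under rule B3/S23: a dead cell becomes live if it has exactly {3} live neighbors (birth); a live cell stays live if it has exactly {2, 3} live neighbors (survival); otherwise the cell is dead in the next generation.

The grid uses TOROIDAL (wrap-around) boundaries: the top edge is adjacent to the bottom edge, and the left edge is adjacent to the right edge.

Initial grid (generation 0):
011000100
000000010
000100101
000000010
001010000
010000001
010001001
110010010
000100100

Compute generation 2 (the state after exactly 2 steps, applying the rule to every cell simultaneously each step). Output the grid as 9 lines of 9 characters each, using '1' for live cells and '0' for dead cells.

Simulating step by step:
Generation 0 (given above): 21 live cells
Generation 1: 29 live cells
001000110
001000110
000000101
000100010
000000000
011000000
011000011
111011111
100101110
Generation 2: 16 live cells
(generation 2 grid is the final answer)

Answer: 011100000
000001001
000000101
000000010
001000000
111000000
000001000
000010000
100100000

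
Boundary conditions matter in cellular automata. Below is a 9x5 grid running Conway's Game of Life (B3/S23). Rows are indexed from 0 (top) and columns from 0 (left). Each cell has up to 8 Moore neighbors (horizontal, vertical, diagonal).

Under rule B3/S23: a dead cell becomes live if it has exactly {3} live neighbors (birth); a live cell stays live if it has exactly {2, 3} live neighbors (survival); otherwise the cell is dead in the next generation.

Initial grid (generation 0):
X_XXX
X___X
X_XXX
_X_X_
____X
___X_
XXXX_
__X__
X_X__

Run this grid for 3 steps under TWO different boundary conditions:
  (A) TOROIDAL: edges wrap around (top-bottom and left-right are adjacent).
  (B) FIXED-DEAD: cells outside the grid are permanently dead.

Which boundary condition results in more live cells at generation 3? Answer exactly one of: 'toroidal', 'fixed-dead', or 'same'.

Answer: same

Derivation:
Under TOROIDAL boundary, generation 3:
X___X
_____
_____
_____
X_X__
X__XX
_X___
XXX__
XXXXX
Population = 16

Under FIXED-DEAD boundary, generation 3:
_____
_X___
X__X_
XX___
XXX__
_X_XX
___X_
X_XX_
_X___
Population = 16

Comparison: toroidal=16, fixed-dead=16 -> same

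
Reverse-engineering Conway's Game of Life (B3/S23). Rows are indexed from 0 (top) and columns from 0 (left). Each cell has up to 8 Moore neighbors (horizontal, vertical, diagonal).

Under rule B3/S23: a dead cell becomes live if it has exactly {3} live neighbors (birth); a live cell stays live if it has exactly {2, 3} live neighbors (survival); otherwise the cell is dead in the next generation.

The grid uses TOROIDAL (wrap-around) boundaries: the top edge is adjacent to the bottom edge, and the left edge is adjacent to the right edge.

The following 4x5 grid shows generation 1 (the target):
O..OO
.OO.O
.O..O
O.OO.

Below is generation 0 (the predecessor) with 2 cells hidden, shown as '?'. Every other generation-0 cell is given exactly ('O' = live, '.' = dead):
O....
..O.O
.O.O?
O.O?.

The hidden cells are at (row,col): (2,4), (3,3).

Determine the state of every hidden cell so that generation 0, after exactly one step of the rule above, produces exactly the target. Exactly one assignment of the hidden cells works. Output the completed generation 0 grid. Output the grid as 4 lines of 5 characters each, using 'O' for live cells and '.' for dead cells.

Hidden generation-0 cells (in order): (2,4), (3,3).
A hidden cell only influences target cells in its own 3x3 neighborhood. Try each of the 2^2 = 4 assignments, step the completed generation 0 forward once under B3/S23, and compare with the target:
  (2,4)=. (3,3)=. -> step gives (1,0)='O' but target has '.' -> reject
  (2,4)=. (3,3)=O -> step gives (0,2)='O' but target has '.' -> reject
  (2,4)=O (3,3)=. -> step reproduces the target at every cell -> ACCEPT
  (2,4)=O (3,3)=O -> step gives (0,2)='O' but target has '.' -> reject
Unique solution: (2,4)=live, (3,3)=dead.
Check: live-neighbor counts of every cell in the completed generation 0:
24233
43243
43443
34234
Applying B3/S23 to generation 0 with these counts gives:
O..OO
.OO.O
.O..O
O.OO.
which matches the target exactly.

Answer: O....
..O.O
.O.OO
O.O..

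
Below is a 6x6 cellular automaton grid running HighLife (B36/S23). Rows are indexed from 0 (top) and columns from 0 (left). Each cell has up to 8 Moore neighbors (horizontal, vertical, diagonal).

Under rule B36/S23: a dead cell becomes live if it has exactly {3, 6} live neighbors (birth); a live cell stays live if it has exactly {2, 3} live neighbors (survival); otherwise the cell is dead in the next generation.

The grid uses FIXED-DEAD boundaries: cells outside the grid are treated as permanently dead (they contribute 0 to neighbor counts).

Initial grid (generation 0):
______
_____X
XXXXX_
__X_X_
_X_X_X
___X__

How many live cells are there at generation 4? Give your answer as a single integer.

Answer: 18

Derivation:
Simulating step by step:
Generation 0 (given above): 12 live cells
Generation 1: 14 live cells
______
_XXXX_
_XX_XX
X__X_X
___X__
__X_X_
Generation 2: 14 live cells
__XX__
_X__XX
X__X_X
_X_X_X
__XX__
___X__
Generation 3: 15 live cells
__XXX_
_X___X
XX_XXX
_X_X__
___X__
__XX__
Generation 4: 18 live cells
__XXX_
XX__XX
XX_X_X
XX_X__
___XX_
__XX__
Population at generation 4: 18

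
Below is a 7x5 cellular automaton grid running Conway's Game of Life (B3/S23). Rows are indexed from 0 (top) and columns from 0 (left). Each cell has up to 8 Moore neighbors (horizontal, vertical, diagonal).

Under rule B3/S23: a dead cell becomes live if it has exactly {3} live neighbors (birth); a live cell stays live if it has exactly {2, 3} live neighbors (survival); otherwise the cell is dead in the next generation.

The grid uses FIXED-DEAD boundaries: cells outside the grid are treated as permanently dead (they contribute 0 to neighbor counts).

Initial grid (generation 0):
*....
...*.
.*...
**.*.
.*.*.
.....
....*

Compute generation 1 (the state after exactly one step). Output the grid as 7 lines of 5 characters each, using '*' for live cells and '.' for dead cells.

Simulating step by step:
Generation 0 (given above): 9 live cells
Generation 1: 6 live cells
(generation 1 grid is the final answer)

Answer: .....
.....
**...
**...
**...
.....
.....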